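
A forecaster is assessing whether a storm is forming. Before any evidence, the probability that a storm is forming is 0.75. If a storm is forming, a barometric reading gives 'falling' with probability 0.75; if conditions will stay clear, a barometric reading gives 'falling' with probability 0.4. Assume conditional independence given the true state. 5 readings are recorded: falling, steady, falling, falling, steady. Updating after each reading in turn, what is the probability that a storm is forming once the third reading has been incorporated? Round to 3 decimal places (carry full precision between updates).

After 'falling': P(storm) = 0.75·0.7500 / (0.75·0.7500 + 0.4·0.2500) ≈ 0.8491
After 'steady': P(storm) = 0.25·0.8491 / (0.25·0.8491 + 0.6·0.1509) ≈ 0.7009
After 'falling': P(storm) = 0.75·0.7009 / (0.75·0.7009 + 0.4·0.2991) ≈ 0.8146

0.815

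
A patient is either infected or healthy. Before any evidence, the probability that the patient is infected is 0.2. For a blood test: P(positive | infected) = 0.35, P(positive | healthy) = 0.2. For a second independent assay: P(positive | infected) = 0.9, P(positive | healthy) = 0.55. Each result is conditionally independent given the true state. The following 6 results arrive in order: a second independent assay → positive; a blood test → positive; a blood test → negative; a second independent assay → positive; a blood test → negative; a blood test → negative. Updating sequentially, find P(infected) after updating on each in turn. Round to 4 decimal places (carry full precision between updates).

After a second independent assay='positive': P(infected) = 0.9·0.2000 / (0.9·0.2000 + 0.55·0.8000) ≈ 0.2903
After a blood test='positive': P(infected) = 0.35·0.2903 / (0.35·0.2903 + 0.2·0.7097) ≈ 0.4172
After a blood test='negative': P(infected) = 0.65·0.4172 / (0.65·0.4172 + 0.8·0.5828) ≈ 0.3678
After a second independent assay='positive': P(infected) = 0.9·0.3678 / (0.9·0.3678 + 0.55·0.6322) ≈ 0.4877
After a blood test='negative': P(infected) = 0.65·0.4877 / (0.65·0.4877 + 0.8·0.5123) ≈ 0.4361
After a blood test='negative': P(infected) = 0.65·0.4361 / (0.65·0.4361 + 0.8·0.5639) ≈ 0.3859

0.3859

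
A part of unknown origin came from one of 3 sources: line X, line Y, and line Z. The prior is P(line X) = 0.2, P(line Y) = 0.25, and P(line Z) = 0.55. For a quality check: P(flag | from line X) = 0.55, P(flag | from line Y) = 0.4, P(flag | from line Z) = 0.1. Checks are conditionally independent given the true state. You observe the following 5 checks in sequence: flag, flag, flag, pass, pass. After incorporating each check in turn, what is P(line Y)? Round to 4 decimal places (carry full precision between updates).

0.4450

Each posterior becomes the prior for the next update.
After 'flag': normaliser = 0.55·0.2000 + 0.4·0.2500 + 0.1·0.5500; P(line X) ≈ 0.4151, P(line Y) ≈ 0.3774, P(line Z) ≈ 0.2075
After 'flag': normaliser = 0.55·0.4151 + 0.4·0.3774 + 0.1·0.2075; P(line X) ≈ 0.5708, P(line Y) ≈ 0.3774, P(line Z) ≈ 0.0519
After 'flag': normaliser = 0.55·0.5708 + 0.4·0.3774 + 0.1·0.0519; P(line X) ≈ 0.6678, P(line Y) ≈ 0.3211, P(line Z) ≈ 0.0110
After 'pass': normaliser = 0.45·0.6678 + 0.6·0.3211 + 0.9·0.0110; P(line X) ≈ 0.5973, P(line Y) ≈ 0.3829, P(line Z) ≈ 0.0197
After 'pass': normaliser = 0.45·0.5973 + 0.6·0.3829 + 0.9·0.0197; P(line X) ≈ 0.5206, P(line Y) ≈ 0.4450, P(line Z) ≈ 0.0344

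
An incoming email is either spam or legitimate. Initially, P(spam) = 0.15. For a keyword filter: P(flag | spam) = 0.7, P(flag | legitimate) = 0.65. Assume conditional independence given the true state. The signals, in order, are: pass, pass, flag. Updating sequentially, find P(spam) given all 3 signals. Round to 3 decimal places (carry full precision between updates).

After 'pass': P(spam) = 0.3·0.1500 / (0.3·0.1500 + 0.35·0.8500) ≈ 0.1314
After 'pass': P(spam) = 0.3·0.1314 / (0.3·0.1314 + 0.35·0.8686) ≈ 0.1148
After 'flag': P(spam) = 0.7·0.1148 / (0.7·0.1148 + 0.65·0.8852) ≈ 0.1225

0.123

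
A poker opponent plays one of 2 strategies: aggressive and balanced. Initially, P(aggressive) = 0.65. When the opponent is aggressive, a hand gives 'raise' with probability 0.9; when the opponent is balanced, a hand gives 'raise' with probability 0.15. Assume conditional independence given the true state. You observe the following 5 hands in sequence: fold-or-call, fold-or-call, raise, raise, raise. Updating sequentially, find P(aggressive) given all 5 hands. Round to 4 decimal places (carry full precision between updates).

0.8474

After 'fold-or-call': P(aggressive) = 0.1·0.6500 / (0.1·0.6500 + 0.85·0.3500) ≈ 0.1793
After 'fold-or-call': P(aggressive) = 0.1·0.1793 / (0.1·0.1793 + 0.85·0.8207) ≈ 0.0251
After 'raise': P(aggressive) = 0.9·0.0251 / (0.9·0.0251 + 0.15·0.9749) ≈ 0.1336
After 'raise': P(aggressive) = 0.9·0.1336 / (0.9·0.1336 + 0.15·0.8664) ≈ 0.4806
After 'raise': P(aggressive) = 0.9·0.4806 / (0.9·0.4806 + 0.15·0.5194) ≈ 0.8474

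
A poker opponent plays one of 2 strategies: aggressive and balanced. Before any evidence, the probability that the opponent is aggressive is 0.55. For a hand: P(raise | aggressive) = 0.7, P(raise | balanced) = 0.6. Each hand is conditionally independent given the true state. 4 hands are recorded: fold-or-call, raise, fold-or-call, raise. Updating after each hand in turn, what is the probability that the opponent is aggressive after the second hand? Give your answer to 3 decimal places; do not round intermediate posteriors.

After 'fold-or-call': P(aggressive) = 0.3·0.5500 / (0.3·0.5500 + 0.4·0.4500) ≈ 0.4783
After 'raise': P(aggressive) = 0.7·0.4783 / (0.7·0.4783 + 0.6·0.5217) ≈ 0.5168

0.517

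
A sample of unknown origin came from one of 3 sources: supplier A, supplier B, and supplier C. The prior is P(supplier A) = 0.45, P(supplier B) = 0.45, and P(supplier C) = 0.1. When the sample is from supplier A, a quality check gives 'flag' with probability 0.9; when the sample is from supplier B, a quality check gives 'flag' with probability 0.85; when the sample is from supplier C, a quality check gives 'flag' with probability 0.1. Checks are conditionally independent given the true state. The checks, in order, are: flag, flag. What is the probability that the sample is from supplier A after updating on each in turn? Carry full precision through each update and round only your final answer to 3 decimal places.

After 'flag': normaliser = 0.9·0.4500 + 0.85·0.4500 + 0.1·0.1000; P(supplier A) ≈ 0.5078, P(supplier B) ≈ 0.4796, P(supplier C) ≈ 0.0125
After 'flag': normaliser = 0.9·0.5078 + 0.85·0.4796 + 0.1·0.0125; P(supplier A) ≈ 0.5278, P(supplier B) ≈ 0.4708, P(supplier C) ≈ 0.0014

0.528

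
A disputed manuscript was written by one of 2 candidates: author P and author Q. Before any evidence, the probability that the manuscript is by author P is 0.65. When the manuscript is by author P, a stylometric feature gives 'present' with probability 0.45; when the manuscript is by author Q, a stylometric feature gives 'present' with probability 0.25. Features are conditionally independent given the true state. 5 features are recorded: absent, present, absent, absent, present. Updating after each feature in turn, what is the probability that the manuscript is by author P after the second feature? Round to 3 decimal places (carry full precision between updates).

0.710

After 'absent': P(author P) = 0.55·0.6500 / (0.55·0.6500 + 0.75·0.3500) ≈ 0.5766
After 'present': P(author P) = 0.45·0.5766 / (0.45·0.5766 + 0.25·0.4234) ≈ 0.7103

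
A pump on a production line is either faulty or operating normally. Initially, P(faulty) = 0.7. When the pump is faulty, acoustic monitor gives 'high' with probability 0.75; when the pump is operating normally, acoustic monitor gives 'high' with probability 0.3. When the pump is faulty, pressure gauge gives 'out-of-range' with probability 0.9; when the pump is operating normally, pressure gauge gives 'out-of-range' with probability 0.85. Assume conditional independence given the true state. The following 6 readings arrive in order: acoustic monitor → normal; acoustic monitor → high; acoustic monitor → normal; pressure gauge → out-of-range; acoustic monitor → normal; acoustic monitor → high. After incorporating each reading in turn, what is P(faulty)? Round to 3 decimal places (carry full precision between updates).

0.413

After acoustic monitor='normal': P(faulty) = 0.25·0.7000 / (0.25·0.7000 + 0.7·0.3000) ≈ 0.4545
After acoustic monitor='high': P(faulty) = 0.75·0.4545 / (0.75·0.4545 + 0.3·0.5455) ≈ 0.6757
After acoustic monitor='normal': P(faulty) = 0.25·0.6757 / (0.25·0.6757 + 0.7·0.3243) ≈ 0.4266
After pressure gauge='out-of-range': P(faulty) = 0.9·0.4266 / (0.9·0.4266 + 0.85·0.5734) ≈ 0.4407
After acoustic monitor='normal': P(faulty) = 0.25·0.4407 / (0.25·0.4407 + 0.7·0.5593) ≈ 0.2196
After acoustic monitor='high': P(faulty) = 0.75·0.2196 / (0.75·0.2196 + 0.3·0.7804) ≈ 0.4129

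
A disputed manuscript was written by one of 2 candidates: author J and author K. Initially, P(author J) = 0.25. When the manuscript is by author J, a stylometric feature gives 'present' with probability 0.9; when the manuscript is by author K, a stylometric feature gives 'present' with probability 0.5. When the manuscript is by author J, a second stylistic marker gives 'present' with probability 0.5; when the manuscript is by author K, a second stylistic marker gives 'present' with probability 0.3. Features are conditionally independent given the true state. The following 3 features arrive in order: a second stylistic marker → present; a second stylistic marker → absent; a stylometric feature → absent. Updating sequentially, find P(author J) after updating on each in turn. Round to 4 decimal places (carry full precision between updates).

0.0735

Apply Bayes' rule sequentially, carrying P(author J) forward.
After a second stylistic marker='present': P(author J) = 0.5·0.2500 / (0.5·0.2500 + 0.3·0.7500) ≈ 0.3571
After a second stylistic marker='absent': P(author J) = 0.5·0.3571 / (0.5·0.3571 + 0.7·0.6429) ≈ 0.2841
After a stylometric feature='absent': P(author J) = 0.1·0.2841 / (0.1·0.2841 + 0.5·0.7159) ≈ 0.0735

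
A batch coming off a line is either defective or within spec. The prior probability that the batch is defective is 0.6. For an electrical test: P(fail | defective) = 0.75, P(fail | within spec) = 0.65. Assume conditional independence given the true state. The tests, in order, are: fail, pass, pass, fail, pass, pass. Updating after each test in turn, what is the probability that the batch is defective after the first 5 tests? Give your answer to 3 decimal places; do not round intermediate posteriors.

0.421

After 'fail': P(defective) = 0.75·0.6000 / (0.75·0.6000 + 0.65·0.4000) ≈ 0.6338
After 'pass': P(defective) = 0.25·0.6338 / (0.25·0.6338 + 0.35·0.3662) ≈ 0.5528
After 'pass': P(defective) = 0.25·0.5528 / (0.25·0.5528 + 0.35·0.4472) ≈ 0.4689
After 'fail': P(defective) = 0.75·0.4689 / (0.75·0.4689 + 0.65·0.5311) ≈ 0.5047
After 'pass': P(defective) = 0.25·0.5047 / (0.25·0.5047 + 0.35·0.4953) ≈ 0.4212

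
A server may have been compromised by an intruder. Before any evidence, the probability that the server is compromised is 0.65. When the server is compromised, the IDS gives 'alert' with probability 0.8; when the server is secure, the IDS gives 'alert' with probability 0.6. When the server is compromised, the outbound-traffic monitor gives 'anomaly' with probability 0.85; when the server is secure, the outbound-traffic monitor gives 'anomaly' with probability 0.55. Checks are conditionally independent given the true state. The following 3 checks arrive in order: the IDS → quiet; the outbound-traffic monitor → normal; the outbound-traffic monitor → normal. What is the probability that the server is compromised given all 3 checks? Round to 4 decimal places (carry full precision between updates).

0.0935

Apply Bayes' rule sequentially, carrying P(compromised) forward.
After the IDS='quiet': P(compromised) = 0.2·0.6500 / (0.2·0.6500 + 0.4·0.3500) ≈ 0.4815
After the outbound-traffic monitor='normal': P(compromised) = 0.15·0.4815 / (0.15·0.4815 + 0.45·0.5185) ≈ 0.2364
After the outbound-traffic monitor='normal': P(compromised) = 0.15·0.2364 / (0.15·0.2364 + 0.45·0.7636) ≈ 0.0935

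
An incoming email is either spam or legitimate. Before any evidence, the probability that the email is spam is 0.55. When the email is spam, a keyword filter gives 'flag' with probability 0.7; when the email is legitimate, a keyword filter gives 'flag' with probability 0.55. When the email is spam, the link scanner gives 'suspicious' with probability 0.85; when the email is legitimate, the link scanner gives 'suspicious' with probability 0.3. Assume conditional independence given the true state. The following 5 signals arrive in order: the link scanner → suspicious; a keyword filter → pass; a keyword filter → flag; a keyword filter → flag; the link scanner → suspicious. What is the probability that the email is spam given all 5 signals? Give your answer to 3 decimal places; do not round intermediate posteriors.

After the link scanner='suspicious': P(spam) = 0.85·0.5500 / (0.85·0.5500 + 0.3·0.4500) ≈ 0.7759
After a keyword filter='pass': P(spam) = 0.3·0.7759 / (0.3·0.7759 + 0.45·0.2241) ≈ 0.6978
After a keyword filter='flag': P(spam) = 0.7·0.6978 / (0.7·0.6978 + 0.55·0.3022) ≈ 0.7461
After a keyword filter='flag': P(spam) = 0.7·0.7461 / (0.7·0.7461 + 0.55·0.2539) ≈ 0.7890
After the link scanner='suspicious': P(spam) = 0.85·0.7890 / (0.85·0.7890 + 0.3·0.2110) ≈ 0.9138

0.914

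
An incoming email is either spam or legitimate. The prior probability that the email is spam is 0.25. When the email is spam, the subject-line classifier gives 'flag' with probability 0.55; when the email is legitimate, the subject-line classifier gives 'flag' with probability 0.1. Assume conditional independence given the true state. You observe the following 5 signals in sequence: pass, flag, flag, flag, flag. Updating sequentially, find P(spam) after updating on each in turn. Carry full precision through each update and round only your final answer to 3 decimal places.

0.993

Each posterior becomes the prior for the next update.
After 'pass': P(spam) = 0.45·0.2500 / (0.45·0.2500 + 0.9·0.7500) ≈ 0.1429
After 'flag': P(spam) = 0.55·0.1429 / (0.55·0.1429 + 0.1·0.8571) ≈ 0.4783
After 'flag': P(spam) = 0.55·0.4783 / (0.55·0.4783 + 0.1·0.5217) ≈ 0.8345
After 'flag': P(spam) = 0.55·0.8345 / (0.55·0.8345 + 0.1·0.1655) ≈ 0.9652
After 'flag': P(spam) = 0.55·0.9652 / (0.55·0.9652 + 0.1·0.0348) ≈ 0.9935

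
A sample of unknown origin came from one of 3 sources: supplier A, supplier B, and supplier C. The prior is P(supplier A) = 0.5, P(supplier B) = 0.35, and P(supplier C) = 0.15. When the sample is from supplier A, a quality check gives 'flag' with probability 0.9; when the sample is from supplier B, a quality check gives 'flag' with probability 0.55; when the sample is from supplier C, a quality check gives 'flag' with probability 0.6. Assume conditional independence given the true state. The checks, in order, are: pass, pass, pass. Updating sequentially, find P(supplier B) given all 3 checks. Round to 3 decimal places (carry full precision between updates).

Apply Bayes' rule sequentially, carrying P(supplier B) forward.
After 'pass': normaliser = 0.1·0.5000 + 0.45·0.3500 + 0.4·0.1500; P(supplier A) ≈ 0.1869, P(supplier B) ≈ 0.5888, P(supplier C) ≈ 0.2243
After 'pass': normaliser = 0.1·0.1869 + 0.45·0.5888 + 0.4·0.2243; P(supplier A) ≈ 0.0501, P(supplier B) ≈ 0.7096, P(supplier C) ≈ 0.2403
After 'pass': normaliser = 0.1·0.0501 + 0.45·0.7096 + 0.4·0.2403; P(supplier A) ≈ 0.0119, P(supplier B) ≈ 0.7595, P(supplier C) ≈ 0.2286

0.759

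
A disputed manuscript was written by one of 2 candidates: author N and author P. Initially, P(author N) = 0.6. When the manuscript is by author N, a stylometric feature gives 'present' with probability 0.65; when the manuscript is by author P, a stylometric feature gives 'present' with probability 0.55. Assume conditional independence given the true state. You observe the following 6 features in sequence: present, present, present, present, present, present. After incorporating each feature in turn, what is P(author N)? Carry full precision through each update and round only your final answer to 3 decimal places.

After 'present': P(author N) = 0.65·0.6000 / (0.65·0.6000 + 0.55·0.4000) ≈ 0.6393
After 'present': P(author N) = 0.65·0.6393 / (0.65·0.6393 + 0.55·0.3607) ≈ 0.6769
After 'present': P(author N) = 0.65·0.6769 / (0.65·0.6769 + 0.55·0.3231) ≈ 0.7123
After 'present': P(author N) = 0.65·0.7123 / (0.65·0.7123 + 0.55·0.2877) ≈ 0.7453
After 'present': P(author N) = 0.65·0.7453 / (0.65·0.7453 + 0.55·0.2547) ≈ 0.7757
After 'present': P(author N) = 0.65·0.7757 / (0.65·0.7757 + 0.55·0.2243) ≈ 0.8034

0.803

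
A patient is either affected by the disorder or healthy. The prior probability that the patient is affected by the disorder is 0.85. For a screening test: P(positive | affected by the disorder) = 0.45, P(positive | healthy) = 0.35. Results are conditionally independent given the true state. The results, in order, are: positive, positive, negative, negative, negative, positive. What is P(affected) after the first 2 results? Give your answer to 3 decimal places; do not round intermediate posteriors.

Apply Bayes' rule sequentially, carrying P(affected) forward.
After 'positive': P(affected) = 0.45·0.8500 / (0.45·0.8500 + 0.35·0.1500) ≈ 0.8793
After 'positive': P(affected) = 0.45·0.8793 / (0.45·0.8793 + 0.35·0.1207) ≈ 0.9035

0.904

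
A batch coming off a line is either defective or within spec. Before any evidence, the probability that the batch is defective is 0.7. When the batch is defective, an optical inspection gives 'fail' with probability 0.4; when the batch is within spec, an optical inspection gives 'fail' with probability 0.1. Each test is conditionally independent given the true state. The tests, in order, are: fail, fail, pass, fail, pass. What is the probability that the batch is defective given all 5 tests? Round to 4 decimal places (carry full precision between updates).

After 'fail': P(defective) = 0.4·0.7000 / (0.4·0.7000 + 0.1·0.3000) ≈ 0.9032
After 'fail': P(defective) = 0.4·0.9032 / (0.4·0.9032 + 0.1·0.0968) ≈ 0.9739
After 'pass': P(defective) = 0.6·0.9739 / (0.6·0.9739 + 0.9·0.0261) ≈ 0.9614
After 'fail': P(defective) = 0.4·0.9614 / (0.4·0.9614 + 0.1·0.0386) ≈ 0.9901
After 'pass': P(defective) = 0.6·0.9901 / (0.6·0.9901 + 0.9·0.0099) ≈ 0.9852

0.9852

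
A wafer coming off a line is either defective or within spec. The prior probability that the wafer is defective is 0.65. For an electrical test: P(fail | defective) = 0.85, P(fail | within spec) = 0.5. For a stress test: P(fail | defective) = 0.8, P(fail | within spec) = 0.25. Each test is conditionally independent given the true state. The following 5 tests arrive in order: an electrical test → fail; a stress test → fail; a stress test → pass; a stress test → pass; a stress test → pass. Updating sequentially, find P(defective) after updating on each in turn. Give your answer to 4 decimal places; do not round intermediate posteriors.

0.1608

Each posterior becomes the prior for the next update.
After an electrical test='fail': P(defective) = 0.85·0.6500 / (0.85·0.6500 + 0.5·0.3500) ≈ 0.7595
After a stress test='fail': P(defective) = 0.8·0.7595 / (0.8·0.7595 + 0.25·0.2405) ≈ 0.9099
After a stress test='pass': P(defective) = 0.2·0.9099 / (0.2·0.9099 + 0.75·0.0901) ≈ 0.7293
After a stress test='pass': P(defective) = 0.2·0.7293 / (0.2·0.7293 + 0.75·0.2707) ≈ 0.4181
After a stress test='pass': P(defective) = 0.2·0.4181 / (0.2·0.4181 + 0.75·0.5819) ≈ 0.1608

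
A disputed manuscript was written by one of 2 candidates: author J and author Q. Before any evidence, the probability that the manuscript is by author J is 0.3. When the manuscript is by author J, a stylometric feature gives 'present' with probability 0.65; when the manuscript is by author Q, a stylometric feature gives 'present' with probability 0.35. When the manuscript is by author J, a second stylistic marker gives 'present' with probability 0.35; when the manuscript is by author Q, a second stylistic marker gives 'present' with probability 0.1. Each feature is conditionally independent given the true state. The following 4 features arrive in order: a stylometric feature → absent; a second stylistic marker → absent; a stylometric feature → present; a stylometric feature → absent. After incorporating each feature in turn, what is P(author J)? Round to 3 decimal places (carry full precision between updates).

0.143

After a stylometric feature='absent': P(author J) = 0.35·0.3000 / (0.35·0.3000 + 0.65·0.7000) ≈ 0.1875
After a second stylistic marker='absent': P(author J) = 0.65·0.1875 / (0.65·0.1875 + 0.9·0.8125) ≈ 0.1429
After a stylometric feature='present': P(author J) = 0.65·0.1429 / (0.65·0.1429 + 0.35·0.8571) ≈ 0.2364
After a stylometric feature='absent': P(author J) = 0.35·0.2364 / (0.35·0.2364 + 0.65·0.7636) ≈ 0.1429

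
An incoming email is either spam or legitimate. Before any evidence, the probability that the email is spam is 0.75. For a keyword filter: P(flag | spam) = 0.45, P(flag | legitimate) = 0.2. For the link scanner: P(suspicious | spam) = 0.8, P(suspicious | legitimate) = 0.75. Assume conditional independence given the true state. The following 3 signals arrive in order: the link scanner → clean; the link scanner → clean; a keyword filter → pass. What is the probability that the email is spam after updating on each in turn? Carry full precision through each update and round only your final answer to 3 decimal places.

0.569

After the link scanner='clean': P(spam) = 0.2·0.7500 / (0.2·0.7500 + 0.25·0.2500) ≈ 0.7059
After the link scanner='clean': P(spam) = 0.2·0.7059 / (0.2·0.7059 + 0.25·0.2941) ≈ 0.6575
After a keyword filter='pass': P(spam) = 0.55·0.6575 / (0.55·0.6575 + 0.8·0.3425) ≈ 0.5690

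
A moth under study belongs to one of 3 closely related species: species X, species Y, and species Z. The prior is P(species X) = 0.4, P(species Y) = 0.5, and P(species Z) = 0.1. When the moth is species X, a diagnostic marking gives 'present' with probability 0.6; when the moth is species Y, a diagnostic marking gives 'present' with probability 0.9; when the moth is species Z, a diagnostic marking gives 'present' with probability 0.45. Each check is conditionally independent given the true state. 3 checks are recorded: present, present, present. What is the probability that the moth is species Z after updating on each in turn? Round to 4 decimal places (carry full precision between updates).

After 'present': normaliser = 0.6·0.4000 + 0.9·0.5000 + 0.45·0.1000; P(species X) ≈ 0.3265, P(species Y) ≈ 0.6122, P(species Z) ≈ 0.0612
After 'present': normaliser = 0.6·0.3265 + 0.9·0.6122 + 0.45·0.0612; P(species X) ≈ 0.2530, P(species Y) ≈ 0.7115, P(species Z) ≈ 0.0356
After 'present': normaliser = 0.6·0.2530 + 0.9·0.7115 + 0.45·0.0356; P(species X) ≈ 0.1878, P(species Y) ≈ 0.7924, P(species Z) ≈ 0.0198

0.0198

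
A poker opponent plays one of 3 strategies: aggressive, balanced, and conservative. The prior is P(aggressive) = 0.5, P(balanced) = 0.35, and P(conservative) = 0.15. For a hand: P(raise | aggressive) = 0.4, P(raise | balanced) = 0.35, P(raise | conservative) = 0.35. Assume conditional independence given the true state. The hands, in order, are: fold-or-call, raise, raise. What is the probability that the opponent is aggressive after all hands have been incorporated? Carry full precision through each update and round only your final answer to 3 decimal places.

After 'fold-or-call': normaliser = 0.6·0.5000 + 0.65·0.3500 + 0.65·0.1500; P(aggressive) ≈ 0.4800, P(balanced) ≈ 0.3640, P(conservative) ≈ 0.1560
After 'raise': normaliser = 0.4·0.4800 + 0.35·0.3640 + 0.35·0.1560; P(aggressive) ≈ 0.5134, P(balanced) ≈ 0.3406, P(conservative) ≈ 0.1460
After 'raise': normaliser = 0.4·0.5134 + 0.35·0.3406 + 0.35·0.1460; P(aggressive) ≈ 0.5466, P(balanced) ≈ 0.3174, P(conservative) ≈ 0.1360

0.547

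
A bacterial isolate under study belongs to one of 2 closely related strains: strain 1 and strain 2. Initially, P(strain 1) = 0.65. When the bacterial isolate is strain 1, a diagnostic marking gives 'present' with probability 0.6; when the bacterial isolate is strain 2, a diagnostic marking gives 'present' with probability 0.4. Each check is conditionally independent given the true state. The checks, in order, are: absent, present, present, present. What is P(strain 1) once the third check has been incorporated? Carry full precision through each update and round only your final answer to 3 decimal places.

Apply Bayes' rule sequentially, carrying P(strain 1) forward.
After 'absent': P(strain 1) = 0.4·0.6500 / (0.4·0.6500 + 0.6·0.3500) ≈ 0.5532
After 'present': P(strain 1) = 0.6·0.5532 / (0.6·0.5532 + 0.4·0.4468) ≈ 0.6500
After 'present': P(strain 1) = 0.6·0.6500 / (0.6·0.6500 + 0.4·0.3500) ≈ 0.7358

0.736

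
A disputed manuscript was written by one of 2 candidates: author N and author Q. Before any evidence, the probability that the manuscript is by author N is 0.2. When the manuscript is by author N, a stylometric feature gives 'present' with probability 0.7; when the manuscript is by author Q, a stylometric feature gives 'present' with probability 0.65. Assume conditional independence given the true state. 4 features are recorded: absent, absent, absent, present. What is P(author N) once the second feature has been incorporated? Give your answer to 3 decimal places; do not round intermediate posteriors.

0.155

After 'absent': P(author N) = 0.3·0.2000 / (0.3·0.2000 + 0.35·0.8000) ≈ 0.1765
After 'absent': P(author N) = 0.3·0.1765 / (0.3·0.1765 + 0.35·0.8235) ≈ 0.1552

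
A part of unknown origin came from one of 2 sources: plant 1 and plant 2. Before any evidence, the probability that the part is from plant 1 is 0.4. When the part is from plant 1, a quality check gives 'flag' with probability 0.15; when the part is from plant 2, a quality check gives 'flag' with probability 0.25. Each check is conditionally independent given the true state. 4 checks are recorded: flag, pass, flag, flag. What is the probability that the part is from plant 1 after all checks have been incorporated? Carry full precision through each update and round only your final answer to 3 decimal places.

After 'flag': P(plant 1) = 0.15·0.4000 / (0.15·0.4000 + 0.25·0.6000) ≈ 0.2857
After 'pass': P(plant 1) = 0.85·0.2857 / (0.85·0.2857 + 0.75·0.7143) ≈ 0.3119
After 'flag': P(plant 1) = 0.15·0.3119 / (0.15·0.3119 + 0.25·0.6881) ≈ 0.2138
After 'flag': P(plant 1) = 0.15·0.2138 / (0.15·0.2138 + 0.25·0.7862) ≈ 0.1403

0.140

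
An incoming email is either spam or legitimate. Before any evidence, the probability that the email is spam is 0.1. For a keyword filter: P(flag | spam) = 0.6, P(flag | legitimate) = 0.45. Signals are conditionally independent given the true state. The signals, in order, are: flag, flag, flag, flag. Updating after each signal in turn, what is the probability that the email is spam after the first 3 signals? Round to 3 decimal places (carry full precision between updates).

After 'flag': P(spam) = 0.6·0.1000 / (0.6·0.1000 + 0.45·0.9000) ≈ 0.1290
After 'flag': P(spam) = 0.6·0.1290 / (0.6·0.1290 + 0.45·0.8710) ≈ 0.1649
After 'flag': P(spam) = 0.6·0.1649 / (0.6·0.1649 + 0.45·0.8351) ≈ 0.2085

0.208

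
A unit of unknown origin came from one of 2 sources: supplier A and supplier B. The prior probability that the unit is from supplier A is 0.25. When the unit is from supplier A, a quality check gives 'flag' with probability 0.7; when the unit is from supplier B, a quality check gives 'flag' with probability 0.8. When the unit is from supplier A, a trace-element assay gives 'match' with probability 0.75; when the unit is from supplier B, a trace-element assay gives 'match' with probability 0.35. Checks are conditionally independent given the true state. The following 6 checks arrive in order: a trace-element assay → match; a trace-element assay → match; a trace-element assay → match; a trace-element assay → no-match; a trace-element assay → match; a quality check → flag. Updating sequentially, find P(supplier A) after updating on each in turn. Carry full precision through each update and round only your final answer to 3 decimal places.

After a trace-element assay='match': P(supplier A) = 0.75·0.2500 / (0.75·0.2500 + 0.35·0.7500) ≈ 0.4167
After a trace-element assay='match': P(supplier A) = 0.75·0.4167 / (0.75·0.4167 + 0.35·0.5833) ≈ 0.6048
After a trace-element assay='match': P(supplier A) = 0.75·0.6048 / (0.75·0.6048 + 0.35·0.3952) ≈ 0.7663
After a trace-element assay='no-match': P(supplier A) = 0.25·0.7663 / (0.25·0.7663 + 0.65·0.2337) ≈ 0.5578
After a trace-element assay='match': P(supplier A) = 0.75·0.5578 / (0.75·0.5578 + 0.35·0.4422) ≈ 0.7300
After a quality check='flag': P(supplier A) = 0.7·0.7300 / (0.7·0.7300 + 0.8·0.2700) ≈ 0.7028

0.703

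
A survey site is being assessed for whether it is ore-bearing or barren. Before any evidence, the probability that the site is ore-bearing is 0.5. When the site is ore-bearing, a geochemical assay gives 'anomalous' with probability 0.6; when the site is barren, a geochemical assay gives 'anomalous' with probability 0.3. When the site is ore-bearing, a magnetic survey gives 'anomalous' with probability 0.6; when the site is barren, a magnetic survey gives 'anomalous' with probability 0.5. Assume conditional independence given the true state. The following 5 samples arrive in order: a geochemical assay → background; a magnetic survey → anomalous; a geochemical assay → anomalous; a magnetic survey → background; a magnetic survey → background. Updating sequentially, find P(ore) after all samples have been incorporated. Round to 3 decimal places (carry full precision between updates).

After a geochemical assay='background': P(ore) = 0.4·0.5000 / (0.4·0.5000 + 0.7·0.5000) ≈ 0.3636
After a magnetic survey='anomalous': P(ore) = 0.6·0.3636 / (0.6·0.3636 + 0.5·0.6364) ≈ 0.4068
After a geochemical assay='anomalous': P(ore) = 0.6·0.4068 / (0.6·0.4068 + 0.3·0.5932) ≈ 0.5783
After a magnetic survey='background': P(ore) = 0.4·0.5783 / (0.4·0.5783 + 0.5·0.4217) ≈ 0.5232
After a magnetic survey='background': P(ore) = 0.4·0.5232 / (0.4·0.5232 + 0.5·0.4768) ≈ 0.4674

0.467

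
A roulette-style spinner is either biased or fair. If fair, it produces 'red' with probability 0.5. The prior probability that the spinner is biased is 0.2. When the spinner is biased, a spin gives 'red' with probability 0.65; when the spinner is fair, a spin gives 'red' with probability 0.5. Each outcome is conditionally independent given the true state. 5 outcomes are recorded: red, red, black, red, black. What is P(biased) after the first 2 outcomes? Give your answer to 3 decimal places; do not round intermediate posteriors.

After 'red': P(biased) = 0.65·0.2000 / (0.65·0.2000 + 0.5·0.8000) ≈ 0.2453
After 'red': P(biased) = 0.65·0.2453 / (0.65·0.2453 + 0.5·0.7547) ≈ 0.2970

0.297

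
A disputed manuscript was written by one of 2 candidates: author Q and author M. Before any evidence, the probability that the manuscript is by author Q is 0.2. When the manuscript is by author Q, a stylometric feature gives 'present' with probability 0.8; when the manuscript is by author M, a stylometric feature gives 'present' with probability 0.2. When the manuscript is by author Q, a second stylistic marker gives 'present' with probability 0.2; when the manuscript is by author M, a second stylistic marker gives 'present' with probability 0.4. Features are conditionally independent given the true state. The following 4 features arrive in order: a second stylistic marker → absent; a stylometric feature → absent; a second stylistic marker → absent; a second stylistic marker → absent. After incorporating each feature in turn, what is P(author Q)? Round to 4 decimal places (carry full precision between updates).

0.1290

Each posterior becomes the prior for the next update.
After a second stylistic marker='absent': P(author Q) = 0.8·0.2000 / (0.8·0.2000 + 0.6·0.8000) ≈ 0.2500
After a stylometric feature='absent': P(author Q) = 0.2·0.2500 / (0.2·0.2500 + 0.8·0.7500) ≈ 0.0769
After a second stylistic marker='absent': P(author Q) = 0.8·0.0769 / (0.8·0.0769 + 0.6·0.9231) ≈ 0.1000
After a second stylistic marker='absent': P(author Q) = 0.8·0.1000 / (0.8·0.1000 + 0.6·0.9000) ≈ 0.1290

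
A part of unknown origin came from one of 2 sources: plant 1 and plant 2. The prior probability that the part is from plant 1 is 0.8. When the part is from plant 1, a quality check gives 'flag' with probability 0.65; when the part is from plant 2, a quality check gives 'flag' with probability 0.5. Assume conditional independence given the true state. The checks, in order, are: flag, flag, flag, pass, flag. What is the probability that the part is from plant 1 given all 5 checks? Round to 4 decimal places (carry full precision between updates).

0.8889

After 'flag': P(plant 1) = 0.65·0.8000 / (0.65·0.8000 + 0.5·0.2000) ≈ 0.8387
After 'flag': P(plant 1) = 0.65·0.8387 / (0.65·0.8387 + 0.5·0.1613) ≈ 0.8711
After 'flag': P(plant 1) = 0.65·0.8711 / (0.65·0.8711 + 0.5·0.1289) ≈ 0.8978
After 'pass': P(plant 1) = 0.35·0.8978 / (0.35·0.8978 + 0.5·0.1022) ≈ 0.8602
After 'flag': P(plant 1) = 0.65·0.8602 / (0.65·0.8602 + 0.5·0.1398) ≈ 0.8889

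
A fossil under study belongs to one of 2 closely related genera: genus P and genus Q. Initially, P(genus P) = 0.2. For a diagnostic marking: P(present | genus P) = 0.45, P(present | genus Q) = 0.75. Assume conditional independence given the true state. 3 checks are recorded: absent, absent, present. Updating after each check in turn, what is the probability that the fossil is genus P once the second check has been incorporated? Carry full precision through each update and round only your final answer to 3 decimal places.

0.548

Each posterior becomes the prior for the next update.
After 'absent': P(genus P) = 0.55·0.2000 / (0.55·0.2000 + 0.25·0.8000) ≈ 0.3548
After 'absent': P(genus P) = 0.55·0.3548 / (0.55·0.3548 + 0.25·0.6452) ≈ 0.5475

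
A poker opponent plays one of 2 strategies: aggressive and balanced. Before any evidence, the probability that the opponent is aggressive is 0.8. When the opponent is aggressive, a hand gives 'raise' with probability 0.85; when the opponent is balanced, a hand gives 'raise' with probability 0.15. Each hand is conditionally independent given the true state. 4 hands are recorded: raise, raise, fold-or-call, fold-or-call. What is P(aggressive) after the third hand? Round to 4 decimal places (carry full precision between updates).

After 'raise': P(aggressive) = 0.85·0.8000 / (0.85·0.8000 + 0.15·0.2000) ≈ 0.9577
After 'raise': P(aggressive) = 0.85·0.9577 / (0.85·0.9577 + 0.15·0.0423) ≈ 0.9923
After 'fold-or-call': P(aggressive) = 0.15·0.9923 / (0.15·0.9923 + 0.85·0.0077) ≈ 0.9577

0.9577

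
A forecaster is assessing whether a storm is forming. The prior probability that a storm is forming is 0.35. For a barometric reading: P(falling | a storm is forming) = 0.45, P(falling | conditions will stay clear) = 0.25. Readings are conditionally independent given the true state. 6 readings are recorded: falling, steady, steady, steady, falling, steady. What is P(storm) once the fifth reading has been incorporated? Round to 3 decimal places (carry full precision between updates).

0.408

After 'falling': P(storm) = 0.45·0.3500 / (0.45·0.3500 + 0.25·0.6500) ≈ 0.4922
After 'steady': P(storm) = 0.55·0.4922 / (0.55·0.4922 + 0.75·0.5078) ≈ 0.4155
After 'steady': P(storm) = 0.55·0.4155 / (0.55·0.4155 + 0.75·0.5845) ≈ 0.3426
After 'steady': P(storm) = 0.55·0.3426 / (0.55·0.3426 + 0.75·0.6574) ≈ 0.2765
After 'falling': P(storm) = 0.45·0.2765 / (0.45·0.2765 + 0.25·0.7235) ≈ 0.4076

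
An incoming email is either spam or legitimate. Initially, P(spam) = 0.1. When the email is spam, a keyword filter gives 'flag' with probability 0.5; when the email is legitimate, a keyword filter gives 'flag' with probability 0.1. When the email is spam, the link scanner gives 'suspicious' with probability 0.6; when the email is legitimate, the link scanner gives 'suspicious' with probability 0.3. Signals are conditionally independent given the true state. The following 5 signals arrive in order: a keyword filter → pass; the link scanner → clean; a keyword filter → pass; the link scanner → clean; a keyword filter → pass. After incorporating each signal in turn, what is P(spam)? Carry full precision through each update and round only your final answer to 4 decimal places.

After a keyword filter='pass': P(spam) = 0.5·0.1000 / (0.5·0.1000 + 0.9·0.9000) ≈ 0.0581
After the link scanner='clean': P(spam) = 0.4·0.0581 / (0.4·0.0581 + 0.7·0.9419) ≈ 0.0341
After a keyword filter='pass': P(spam) = 0.5·0.0341 / (0.5·0.0341 + 0.9·0.9659) ≈ 0.0192
After the link scanner='clean': P(spam) = 0.4·0.0192 / (0.4·0.0192 + 0.7·0.9808) ≈ 0.0111
After a keyword filter='pass': P(spam) = 0.5·0.0111 / (0.5·0.0111 + 0.9·0.9889) ≈ 0.0062

0.0062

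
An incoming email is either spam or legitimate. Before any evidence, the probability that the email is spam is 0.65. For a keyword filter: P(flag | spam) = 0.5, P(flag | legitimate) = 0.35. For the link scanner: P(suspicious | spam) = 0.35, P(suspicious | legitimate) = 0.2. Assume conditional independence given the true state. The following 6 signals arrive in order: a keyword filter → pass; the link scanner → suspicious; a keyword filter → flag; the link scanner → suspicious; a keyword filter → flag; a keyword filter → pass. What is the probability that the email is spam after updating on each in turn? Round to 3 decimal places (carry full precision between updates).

Apply Bayes' rule sequentially, carrying P(spam) forward.
After a keyword filter='pass': P(spam) = 0.5·0.6500 / (0.5·0.6500 + 0.65·0.3500) ≈ 0.5882
After the link scanner='suspicious': P(spam) = 0.35·0.5882 / (0.35·0.5882 + 0.2·0.4118) ≈ 0.7143
After a keyword filter='flag': P(spam) = 0.5·0.7143 / (0.5·0.7143 + 0.35·0.2857) ≈ 0.7812
After the link scanner='suspicious': P(spam) = 0.35·0.7812 / (0.35·0.7812 + 0.2·0.2188) ≈ 0.8621
After a keyword filter='flag': P(spam) = 0.5·0.8621 / (0.5·0.8621 + 0.35·0.1379) ≈ 0.8993
After a keyword filter='pass': P(spam) = 0.5·0.8993 / (0.5·0.8993 + 0.65·0.1007) ≈ 0.8729

0.873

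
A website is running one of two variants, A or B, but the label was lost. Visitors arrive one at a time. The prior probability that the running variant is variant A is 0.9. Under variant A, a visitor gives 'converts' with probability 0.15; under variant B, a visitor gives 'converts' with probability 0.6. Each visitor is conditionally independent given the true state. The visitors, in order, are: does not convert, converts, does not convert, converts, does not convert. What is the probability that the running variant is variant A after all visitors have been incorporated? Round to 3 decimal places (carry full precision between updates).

After 'does not convert': P(A) = 0.85·0.9000 / (0.85·0.9000 + 0.4·0.1000) ≈ 0.9503
After 'converts': P(A) = 0.15·0.9503 / (0.15·0.9503 + 0.6·0.0497) ≈ 0.8270
After 'does not convert': P(A) = 0.85·0.8270 / (0.85·0.8270 + 0.4·0.1730) ≈ 0.9104
After 'converts': P(A) = 0.15·0.9104 / (0.15·0.9104 + 0.6·0.0896) ≈ 0.7175
After 'does not convert': P(A) = 0.85·0.7175 / (0.85·0.7175 + 0.4·0.2825) ≈ 0.8437

0.844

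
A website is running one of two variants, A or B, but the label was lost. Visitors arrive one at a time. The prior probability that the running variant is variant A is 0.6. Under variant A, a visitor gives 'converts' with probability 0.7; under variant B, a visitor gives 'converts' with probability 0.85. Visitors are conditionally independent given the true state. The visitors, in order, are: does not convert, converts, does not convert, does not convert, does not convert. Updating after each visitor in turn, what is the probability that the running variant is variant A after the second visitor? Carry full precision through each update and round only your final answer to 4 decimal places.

0.7119

After 'does not convert': P(A) = 0.3·0.6000 / (0.3·0.6000 + 0.15·0.4000) ≈ 0.7500
After 'converts': P(A) = 0.7·0.7500 / (0.7·0.7500 + 0.85·0.2500) ≈ 0.7119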